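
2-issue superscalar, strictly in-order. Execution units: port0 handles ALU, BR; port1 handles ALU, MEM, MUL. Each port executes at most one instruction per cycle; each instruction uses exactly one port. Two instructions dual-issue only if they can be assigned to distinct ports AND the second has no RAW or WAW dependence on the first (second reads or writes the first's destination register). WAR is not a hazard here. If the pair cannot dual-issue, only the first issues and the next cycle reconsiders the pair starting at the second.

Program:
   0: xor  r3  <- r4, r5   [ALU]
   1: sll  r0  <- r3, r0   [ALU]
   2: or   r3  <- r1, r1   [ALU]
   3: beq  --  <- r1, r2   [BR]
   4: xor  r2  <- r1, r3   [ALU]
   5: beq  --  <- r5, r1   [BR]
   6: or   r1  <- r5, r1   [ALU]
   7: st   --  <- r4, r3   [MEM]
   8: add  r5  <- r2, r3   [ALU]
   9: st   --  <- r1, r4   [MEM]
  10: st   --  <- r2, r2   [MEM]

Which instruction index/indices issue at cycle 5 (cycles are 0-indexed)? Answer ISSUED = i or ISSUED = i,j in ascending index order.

ISSUED = 9

0. xor @i0  | RAW r3
1. sll or @i1/i2  | 2-wide
2. beq xor @i3/i4  | 2-wide
3. beq or @i5/i6  | 2-wide
4. st add @i7/i8  | 2-wide
5. st @i9  | no-port MEM/MEM
6. st @i10  | tail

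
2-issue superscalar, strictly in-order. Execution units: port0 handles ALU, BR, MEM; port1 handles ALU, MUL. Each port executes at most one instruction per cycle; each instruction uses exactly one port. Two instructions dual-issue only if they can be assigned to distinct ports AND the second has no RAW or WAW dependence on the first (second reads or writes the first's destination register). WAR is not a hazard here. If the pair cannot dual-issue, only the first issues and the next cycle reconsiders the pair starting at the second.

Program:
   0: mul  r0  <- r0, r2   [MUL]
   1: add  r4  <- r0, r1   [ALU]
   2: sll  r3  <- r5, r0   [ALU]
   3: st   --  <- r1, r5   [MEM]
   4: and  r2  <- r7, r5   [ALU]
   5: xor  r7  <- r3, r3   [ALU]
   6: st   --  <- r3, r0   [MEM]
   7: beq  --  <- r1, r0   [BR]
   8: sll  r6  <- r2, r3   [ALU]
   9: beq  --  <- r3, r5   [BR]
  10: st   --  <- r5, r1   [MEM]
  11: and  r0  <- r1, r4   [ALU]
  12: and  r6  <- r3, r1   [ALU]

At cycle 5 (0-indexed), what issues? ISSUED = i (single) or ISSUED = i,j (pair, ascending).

t=0 i0:mul.MUL ; RAW r0
t=1 i1+i2:add.ALU/sll.ALU ; 2-wide
t=2 i3+i4:st.MEM/and.ALU ; 2-wide
t=3 i5+i6:xor.ALU/st.MEM ; 2-wide
t=4 i7+i8:beq.BR/sll.ALU ; 2-wide
t=5 i9:beq.BR ; no-port BR/MEM
t=6 i10+i11:st.MEM/and.ALU ; 2-wide
t=7 i12:and.ALU ; tail

ISSUED = 9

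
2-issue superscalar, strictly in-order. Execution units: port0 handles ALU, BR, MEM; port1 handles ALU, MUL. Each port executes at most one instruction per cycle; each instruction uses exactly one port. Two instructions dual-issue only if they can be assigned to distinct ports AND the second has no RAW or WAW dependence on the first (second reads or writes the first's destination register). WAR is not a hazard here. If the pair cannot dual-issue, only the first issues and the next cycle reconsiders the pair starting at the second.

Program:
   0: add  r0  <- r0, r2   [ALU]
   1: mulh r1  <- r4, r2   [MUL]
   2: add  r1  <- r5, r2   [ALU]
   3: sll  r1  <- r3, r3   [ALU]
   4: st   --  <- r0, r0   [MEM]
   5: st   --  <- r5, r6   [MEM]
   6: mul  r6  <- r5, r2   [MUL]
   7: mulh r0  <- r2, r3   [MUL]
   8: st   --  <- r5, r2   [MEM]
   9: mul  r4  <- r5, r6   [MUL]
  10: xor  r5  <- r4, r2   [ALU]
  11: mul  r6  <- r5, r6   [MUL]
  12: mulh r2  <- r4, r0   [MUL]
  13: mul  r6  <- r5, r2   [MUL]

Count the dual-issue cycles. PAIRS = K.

PAIRS = 4

t=0 i0/i1:add;mulh ; 2-wide
t=1 i2:add ; WAW r1
t=2 i3/i4:sll;st ; 2-wide
t=3 i5/i6:st;mul ; 2-wide
t=4 i7/i8:mulh;st ; 2-wide
t=5 i9:mul ; RAW r4
t=6 i10:xor ; RAW r5
t=7 i11:mul ; no-port MUL/MUL
t=8 i12:mulh ; no-port MUL/MUL
t=9 i13:mul ; tail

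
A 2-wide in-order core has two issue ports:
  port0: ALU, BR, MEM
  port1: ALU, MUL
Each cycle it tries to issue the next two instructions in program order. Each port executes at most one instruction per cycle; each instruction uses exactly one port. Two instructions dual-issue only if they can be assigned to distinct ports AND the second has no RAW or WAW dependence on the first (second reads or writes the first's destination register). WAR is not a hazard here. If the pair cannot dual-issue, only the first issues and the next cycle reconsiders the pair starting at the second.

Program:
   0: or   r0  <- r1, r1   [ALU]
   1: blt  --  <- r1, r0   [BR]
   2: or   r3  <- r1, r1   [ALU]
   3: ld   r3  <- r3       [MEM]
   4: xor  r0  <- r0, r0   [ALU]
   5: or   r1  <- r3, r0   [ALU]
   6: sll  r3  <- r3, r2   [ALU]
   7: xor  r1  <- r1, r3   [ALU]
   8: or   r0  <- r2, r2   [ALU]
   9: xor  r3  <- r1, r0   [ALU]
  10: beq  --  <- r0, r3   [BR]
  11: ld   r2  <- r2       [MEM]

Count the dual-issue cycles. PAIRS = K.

PAIRS = 4

0. or @i0  | RAW r0
1. blt/or @i1&i2  | pair
2. ld/xor @i3&i4  | pair
3. or/sll @i5&i6  | pair
4. xor/or @i7&i8  | pair
5. xor @i9  | RAW r3
6. beq @i10  | no-port BR/MEM
7. ld @i11  | tail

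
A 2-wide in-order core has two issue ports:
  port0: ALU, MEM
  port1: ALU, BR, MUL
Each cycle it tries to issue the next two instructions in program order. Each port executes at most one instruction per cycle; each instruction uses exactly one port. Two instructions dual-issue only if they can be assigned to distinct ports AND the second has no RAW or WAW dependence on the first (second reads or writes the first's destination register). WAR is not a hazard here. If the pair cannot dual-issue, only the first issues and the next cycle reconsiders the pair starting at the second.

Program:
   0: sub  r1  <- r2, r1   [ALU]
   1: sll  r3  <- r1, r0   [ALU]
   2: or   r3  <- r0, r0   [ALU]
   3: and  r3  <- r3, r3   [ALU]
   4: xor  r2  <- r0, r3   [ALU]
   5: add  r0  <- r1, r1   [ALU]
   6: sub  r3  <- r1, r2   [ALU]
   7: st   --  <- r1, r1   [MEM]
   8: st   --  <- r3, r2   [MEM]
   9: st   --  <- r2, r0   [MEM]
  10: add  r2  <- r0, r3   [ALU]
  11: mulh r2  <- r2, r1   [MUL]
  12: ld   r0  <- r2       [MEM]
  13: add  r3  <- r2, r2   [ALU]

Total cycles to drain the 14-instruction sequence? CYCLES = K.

CYCLES = 10

t=0 i0:sub.ALU ; RAW r1
t=1 i1:sll.ALU ; WAW r3
t=2 i2:or.ALU ; RAW+WAW r3
t=3 i3:and.ALU ; RAW r3
t=4 i4,i5:xor.ALU+add.ALU ; pair
t=5 i6,i7:sub.ALU+st.MEM ; pair
t=6 i8:st.MEM ; no-port MEM/MEM
t=7 i9,i10:st.MEM+add.ALU ; pair
t=8 i11:mulh.MUL ; RAW r2
t=9 i12,i13:ld.MEM+add.ALU ; pair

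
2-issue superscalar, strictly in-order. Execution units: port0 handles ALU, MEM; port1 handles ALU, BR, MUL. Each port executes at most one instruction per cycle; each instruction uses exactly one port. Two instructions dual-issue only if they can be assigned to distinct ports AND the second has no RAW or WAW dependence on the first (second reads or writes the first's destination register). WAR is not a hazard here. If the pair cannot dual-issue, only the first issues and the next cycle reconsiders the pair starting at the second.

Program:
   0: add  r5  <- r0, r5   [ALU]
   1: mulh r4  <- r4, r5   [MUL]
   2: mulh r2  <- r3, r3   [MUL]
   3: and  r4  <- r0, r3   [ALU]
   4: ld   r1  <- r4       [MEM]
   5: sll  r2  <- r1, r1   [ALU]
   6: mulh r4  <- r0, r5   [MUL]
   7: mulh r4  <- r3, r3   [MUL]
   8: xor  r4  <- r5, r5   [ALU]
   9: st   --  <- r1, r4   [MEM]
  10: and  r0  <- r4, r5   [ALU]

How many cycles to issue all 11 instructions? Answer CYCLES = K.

  cy0 -> i0 (add) RAW r5
  cy1 -> i1 (mulh) no-port MUL/MUL
  cy2 -> i2&i3 (mulh/and) 2-wide
  cy3 -> i4 (ld) RAW r1
  cy4 -> i5&i6 (sll/mulh) 2-wide
  cy5 -> i7 (mulh) WAW r4
  cy6 -> i8 (xor) RAW r4
  cy7 -> i9&i10 (st/and) 2-wide

CYCLES = 8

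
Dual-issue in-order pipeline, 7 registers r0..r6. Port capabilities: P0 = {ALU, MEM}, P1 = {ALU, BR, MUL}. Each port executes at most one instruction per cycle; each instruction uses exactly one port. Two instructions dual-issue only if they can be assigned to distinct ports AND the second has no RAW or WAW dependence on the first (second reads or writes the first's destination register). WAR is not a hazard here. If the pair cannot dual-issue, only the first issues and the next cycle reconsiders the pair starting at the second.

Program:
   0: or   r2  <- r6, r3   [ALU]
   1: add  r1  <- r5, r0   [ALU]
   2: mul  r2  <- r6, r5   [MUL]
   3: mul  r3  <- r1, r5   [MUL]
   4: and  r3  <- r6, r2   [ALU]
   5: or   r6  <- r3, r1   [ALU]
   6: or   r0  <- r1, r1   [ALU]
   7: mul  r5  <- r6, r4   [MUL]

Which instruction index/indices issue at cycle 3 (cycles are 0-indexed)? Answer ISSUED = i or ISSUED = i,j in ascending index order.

t=0 i0+i1:or/add ; pair
t=1 i2:mul ; no-port MUL/MUL
t=2 i3:mul ; WAW r3
t=3 i4:and ; RAW r3
t=4 i5+i6:or/or ; pair
t=5 i7:mul ; tail

ISSUED = 4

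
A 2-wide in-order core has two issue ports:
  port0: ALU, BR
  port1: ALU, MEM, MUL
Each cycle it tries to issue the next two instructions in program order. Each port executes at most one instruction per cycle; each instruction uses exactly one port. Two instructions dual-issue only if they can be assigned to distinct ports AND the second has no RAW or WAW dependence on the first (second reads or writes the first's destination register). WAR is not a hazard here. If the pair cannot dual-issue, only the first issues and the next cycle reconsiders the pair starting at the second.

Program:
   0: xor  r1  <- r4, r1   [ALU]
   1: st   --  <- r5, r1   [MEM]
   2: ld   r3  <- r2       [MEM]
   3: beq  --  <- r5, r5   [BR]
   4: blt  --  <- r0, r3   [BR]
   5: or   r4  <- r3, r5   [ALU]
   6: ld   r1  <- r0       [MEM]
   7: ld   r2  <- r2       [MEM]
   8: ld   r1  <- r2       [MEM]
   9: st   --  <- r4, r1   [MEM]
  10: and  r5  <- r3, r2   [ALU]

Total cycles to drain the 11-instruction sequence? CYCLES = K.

CYCLES = 8

c0: i0 xor.ALU  RAW r1
c1: i1 st.MEM  no-port MEM/MEM
c2: i2/i3 ld.MEM+beq.BR  2-wide
c3: i4/i5 blt.BR+or.ALU  2-wide
c4: i6 ld.MEM  no-port MEM/MEM
c5: i7 ld.MEM  no-port MEM/MEM
c6: i8 ld.MEM  no-port MEM/MEM
c7: i9/i10 st.MEM+and.ALU  2-wide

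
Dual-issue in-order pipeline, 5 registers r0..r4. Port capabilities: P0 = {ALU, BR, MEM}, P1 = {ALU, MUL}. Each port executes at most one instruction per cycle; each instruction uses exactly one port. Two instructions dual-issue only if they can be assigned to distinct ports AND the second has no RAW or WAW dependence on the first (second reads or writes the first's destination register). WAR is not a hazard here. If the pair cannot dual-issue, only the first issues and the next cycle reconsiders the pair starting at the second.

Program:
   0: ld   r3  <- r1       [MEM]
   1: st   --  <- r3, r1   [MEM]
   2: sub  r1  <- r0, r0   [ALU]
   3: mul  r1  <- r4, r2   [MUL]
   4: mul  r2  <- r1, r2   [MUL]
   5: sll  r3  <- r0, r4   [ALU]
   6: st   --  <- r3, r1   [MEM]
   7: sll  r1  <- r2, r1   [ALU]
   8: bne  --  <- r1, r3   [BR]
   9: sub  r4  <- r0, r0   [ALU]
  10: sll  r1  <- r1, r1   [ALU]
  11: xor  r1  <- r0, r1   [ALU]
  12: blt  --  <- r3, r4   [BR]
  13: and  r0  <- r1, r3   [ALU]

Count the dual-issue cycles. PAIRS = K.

PAIRS = 5

c0: i0 ld  no-port MEM/MEM
c1: i1/i2 st sub  pair
c2: i3 mul  no-port MUL/MUL
c3: i4/i5 mul sll  pair
c4: i6/i7 st sll  pair
c5: i8/i9 bne sub  pair
c6: i10 sll  RAW+WAW r1
c7: i11/i12 xor blt  pair
c8: i13 and  tail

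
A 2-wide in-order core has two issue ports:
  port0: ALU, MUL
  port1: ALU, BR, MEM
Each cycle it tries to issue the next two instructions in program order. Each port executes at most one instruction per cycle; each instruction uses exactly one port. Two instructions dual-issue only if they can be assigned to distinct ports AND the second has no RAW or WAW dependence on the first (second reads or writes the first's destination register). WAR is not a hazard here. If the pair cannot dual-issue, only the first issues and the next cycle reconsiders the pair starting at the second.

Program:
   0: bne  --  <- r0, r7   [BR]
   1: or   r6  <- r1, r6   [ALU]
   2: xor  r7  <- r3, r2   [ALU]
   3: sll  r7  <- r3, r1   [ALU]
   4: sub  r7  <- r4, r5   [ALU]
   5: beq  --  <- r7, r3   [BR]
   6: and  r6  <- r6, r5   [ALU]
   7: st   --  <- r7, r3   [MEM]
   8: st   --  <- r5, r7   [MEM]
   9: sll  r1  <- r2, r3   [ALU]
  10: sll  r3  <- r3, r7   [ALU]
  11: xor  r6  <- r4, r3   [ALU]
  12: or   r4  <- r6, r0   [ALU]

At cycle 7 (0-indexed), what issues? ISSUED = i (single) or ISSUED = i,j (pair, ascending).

ISSUED = 10

  cy0 -> i0+i1 (bne+or) pair
  cy1 -> i2 (xor) WAW r7
  cy2 -> i3 (sll) WAW r7
  cy3 -> i4 (sub) RAW r7
  cy4 -> i5+i6 (beq+and) pair
  cy5 -> i7 (st) no-port MEM/MEM
  cy6 -> i8+i9 (st+sll) pair
  cy7 -> i10 (sll) RAW r3
  cy8 -> i11 (xor) RAW r6
  cy9 -> i12 (or) tail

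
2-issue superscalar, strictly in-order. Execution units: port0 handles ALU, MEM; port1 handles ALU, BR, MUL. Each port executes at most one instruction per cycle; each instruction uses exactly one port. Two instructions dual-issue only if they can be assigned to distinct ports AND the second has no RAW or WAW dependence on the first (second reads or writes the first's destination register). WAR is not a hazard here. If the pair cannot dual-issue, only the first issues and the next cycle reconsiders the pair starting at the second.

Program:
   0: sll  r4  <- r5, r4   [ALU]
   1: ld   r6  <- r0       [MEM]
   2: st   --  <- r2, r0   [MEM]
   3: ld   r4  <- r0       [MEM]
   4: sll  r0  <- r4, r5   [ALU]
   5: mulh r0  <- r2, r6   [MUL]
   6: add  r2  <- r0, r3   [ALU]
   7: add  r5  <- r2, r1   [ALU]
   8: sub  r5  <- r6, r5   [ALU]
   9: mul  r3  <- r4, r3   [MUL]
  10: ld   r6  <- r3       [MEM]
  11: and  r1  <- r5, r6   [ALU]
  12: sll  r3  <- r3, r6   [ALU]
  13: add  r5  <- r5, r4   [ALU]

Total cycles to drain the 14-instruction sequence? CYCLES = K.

CYCLES = 11

c0: i0,i1 sll.ALU ld.MEM  dual
c1: i2 st.MEM  no-port MEM/MEM
c2: i3 ld.MEM  RAW r4
c3: i4 sll.ALU  WAW r0
c4: i5 mulh.MUL  RAW r0
c5: i6 add.ALU  RAW r2
c6: i7 add.ALU  RAW+WAW r5
c7: i8,i9 sub.ALU mul.MUL  dual
c8: i10 ld.MEM  RAW r6
c9: i11,i12 and.ALU sll.ALU  dual
c10: i13 add.ALU  tail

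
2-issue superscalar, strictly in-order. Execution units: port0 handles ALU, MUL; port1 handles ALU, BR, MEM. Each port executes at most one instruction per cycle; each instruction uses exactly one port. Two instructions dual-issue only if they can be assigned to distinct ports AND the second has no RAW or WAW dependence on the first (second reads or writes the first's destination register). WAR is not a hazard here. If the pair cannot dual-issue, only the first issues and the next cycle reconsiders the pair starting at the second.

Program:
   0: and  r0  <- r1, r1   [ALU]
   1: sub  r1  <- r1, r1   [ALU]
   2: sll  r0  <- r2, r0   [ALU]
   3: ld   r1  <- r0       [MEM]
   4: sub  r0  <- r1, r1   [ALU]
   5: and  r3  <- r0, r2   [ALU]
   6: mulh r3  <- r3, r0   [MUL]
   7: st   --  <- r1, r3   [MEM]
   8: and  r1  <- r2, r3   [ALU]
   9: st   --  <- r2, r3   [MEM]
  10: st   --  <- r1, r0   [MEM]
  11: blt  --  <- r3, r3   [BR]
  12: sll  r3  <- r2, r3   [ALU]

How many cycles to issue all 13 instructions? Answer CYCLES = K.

  cy0 -> i0/i1 (and.ALU sub.ALU) pair
  cy1 -> i2 (sll.ALU) RAW r0
  cy2 -> i3 (ld.MEM) RAW r1
  cy3 -> i4 (sub.ALU) RAW r0
  cy4 -> i5 (and.ALU) RAW+WAW r3
  cy5 -> i6 (mulh.MUL) RAW r3
  cy6 -> i7/i8 (st.MEM and.ALU) pair
  cy7 -> i9 (st.MEM) no-port MEM/MEM
  cy8 -> i10 (st.MEM) no-port MEM/BR
  cy9 -> i11/i12 (blt.BR sll.ALU) pair

CYCLES = 10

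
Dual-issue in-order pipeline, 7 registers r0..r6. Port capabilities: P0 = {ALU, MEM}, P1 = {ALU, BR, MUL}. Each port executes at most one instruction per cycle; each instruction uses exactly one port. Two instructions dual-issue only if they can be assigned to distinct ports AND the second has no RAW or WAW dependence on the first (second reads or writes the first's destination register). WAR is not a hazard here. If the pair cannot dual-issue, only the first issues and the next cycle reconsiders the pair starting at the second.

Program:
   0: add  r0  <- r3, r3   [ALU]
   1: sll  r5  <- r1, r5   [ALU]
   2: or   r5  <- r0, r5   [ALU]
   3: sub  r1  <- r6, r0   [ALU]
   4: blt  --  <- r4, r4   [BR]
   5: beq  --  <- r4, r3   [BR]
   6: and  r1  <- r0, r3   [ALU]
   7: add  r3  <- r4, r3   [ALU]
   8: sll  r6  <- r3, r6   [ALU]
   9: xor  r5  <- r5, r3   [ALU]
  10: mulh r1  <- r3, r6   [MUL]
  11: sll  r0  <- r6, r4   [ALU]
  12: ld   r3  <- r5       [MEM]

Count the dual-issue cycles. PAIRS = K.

#0 head=0: add/sll i0&i1 pair
#1 head=2: or/sub i2&i3 pair
#2 head=4: blt i4 no-port BR/BR
#3 head=5: beq/and i5&i6 pair
#4 head=7: add i7 RAW r3
#5 head=8: sll/xor i8&i9 pair
#6 head=10: mulh/sll i10&i11 pair
#7 head=12: ld i12 tail

PAIRS = 5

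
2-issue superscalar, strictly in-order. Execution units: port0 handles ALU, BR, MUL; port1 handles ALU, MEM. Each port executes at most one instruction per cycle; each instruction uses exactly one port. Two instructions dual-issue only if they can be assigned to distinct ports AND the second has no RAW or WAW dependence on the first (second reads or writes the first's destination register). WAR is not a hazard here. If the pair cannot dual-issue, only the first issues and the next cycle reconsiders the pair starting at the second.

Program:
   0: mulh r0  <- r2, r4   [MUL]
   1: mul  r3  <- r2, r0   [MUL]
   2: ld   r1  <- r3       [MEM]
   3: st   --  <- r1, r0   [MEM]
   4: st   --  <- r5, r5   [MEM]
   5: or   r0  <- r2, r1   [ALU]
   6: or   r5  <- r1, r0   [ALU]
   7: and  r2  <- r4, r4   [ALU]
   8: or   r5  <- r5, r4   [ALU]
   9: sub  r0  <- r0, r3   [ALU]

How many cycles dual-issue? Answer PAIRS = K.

PAIRS = 3

#0 head=0: mulh.MUL i0 no-port MUL/MUL
#1 head=1: mul.MUL i1 RAW r3
#2 head=2: ld.MEM i2 no-port MEM/MEM
#3 head=3: st.MEM i3 no-port MEM/MEM
#4 head=4: st.MEM;or.ALU i4,i5 dual
#5 head=6: or.ALU;and.ALU i6,i7 dual
#6 head=8: or.ALU;sub.ALU i8,i9 dual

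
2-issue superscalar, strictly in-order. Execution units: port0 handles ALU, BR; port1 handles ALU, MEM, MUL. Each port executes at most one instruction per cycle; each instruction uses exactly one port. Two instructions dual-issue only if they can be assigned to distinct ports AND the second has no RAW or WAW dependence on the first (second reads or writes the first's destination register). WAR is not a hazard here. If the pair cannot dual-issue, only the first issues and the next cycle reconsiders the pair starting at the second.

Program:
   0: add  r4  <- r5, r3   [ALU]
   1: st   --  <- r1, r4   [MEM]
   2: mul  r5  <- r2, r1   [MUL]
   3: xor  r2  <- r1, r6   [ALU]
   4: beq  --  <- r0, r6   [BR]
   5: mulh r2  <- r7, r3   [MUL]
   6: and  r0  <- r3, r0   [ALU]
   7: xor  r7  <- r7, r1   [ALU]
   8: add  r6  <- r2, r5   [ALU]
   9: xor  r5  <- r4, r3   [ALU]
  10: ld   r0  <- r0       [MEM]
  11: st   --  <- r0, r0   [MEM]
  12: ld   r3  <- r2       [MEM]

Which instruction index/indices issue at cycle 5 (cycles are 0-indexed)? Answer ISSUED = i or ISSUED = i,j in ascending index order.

0. add @i0  | RAW r4
1. st @i1  | no-port MEM/MUL
2. mul+xor @i2+i3  | pair
3. beq+mulh @i4+i5  | pair
4. and+xor @i6+i7  | pair
5. add+xor @i8+i9  | pair
6. ld @i10  | no-port MEM/MEM
7. st @i11  | no-port MEM/MEM
8. ld @i12  | tail

ISSUED = 8,9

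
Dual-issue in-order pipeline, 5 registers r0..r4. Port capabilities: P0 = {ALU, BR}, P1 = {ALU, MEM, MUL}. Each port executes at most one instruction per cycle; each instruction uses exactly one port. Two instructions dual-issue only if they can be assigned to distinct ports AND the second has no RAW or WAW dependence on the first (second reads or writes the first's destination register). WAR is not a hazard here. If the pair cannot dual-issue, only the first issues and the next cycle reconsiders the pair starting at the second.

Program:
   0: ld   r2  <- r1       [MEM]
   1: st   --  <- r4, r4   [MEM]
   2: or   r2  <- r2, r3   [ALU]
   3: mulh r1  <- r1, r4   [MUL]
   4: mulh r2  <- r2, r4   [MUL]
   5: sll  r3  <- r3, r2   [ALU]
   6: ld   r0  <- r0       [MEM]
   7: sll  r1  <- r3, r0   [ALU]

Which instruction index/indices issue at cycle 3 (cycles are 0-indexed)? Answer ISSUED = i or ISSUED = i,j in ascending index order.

ISSUED = 4

  cy0 -> i0 (ld.MEM) no-port MEM/MEM
  cy1 -> i1&i2 (st.MEM/or.ALU) 2-wide
  cy2 -> i3 (mulh.MUL) no-port MUL/MUL
  cy3 -> i4 (mulh.MUL) RAW r2
  cy4 -> i5&i6 (sll.ALU/ld.MEM) 2-wide
  cy5 -> i7 (sll.ALU) tail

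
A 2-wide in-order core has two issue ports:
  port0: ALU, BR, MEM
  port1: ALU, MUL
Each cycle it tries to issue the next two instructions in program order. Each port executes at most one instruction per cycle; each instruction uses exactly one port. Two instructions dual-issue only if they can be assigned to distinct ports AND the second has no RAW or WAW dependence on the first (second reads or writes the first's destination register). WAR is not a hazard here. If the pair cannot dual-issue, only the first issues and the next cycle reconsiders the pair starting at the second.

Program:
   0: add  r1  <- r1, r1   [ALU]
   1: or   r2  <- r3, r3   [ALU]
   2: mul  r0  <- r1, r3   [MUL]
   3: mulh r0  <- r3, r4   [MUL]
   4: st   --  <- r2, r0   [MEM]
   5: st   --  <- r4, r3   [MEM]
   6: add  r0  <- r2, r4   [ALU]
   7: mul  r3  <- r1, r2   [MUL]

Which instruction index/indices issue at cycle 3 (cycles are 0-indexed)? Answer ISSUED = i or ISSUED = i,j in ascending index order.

ISSUED = 4

#0 head=0: add.ALU/or.ALU i0&i1 dual
#1 head=2: mul.MUL i2 no-port MUL/MUL
#2 head=3: mulh.MUL i3 RAW r0
#3 head=4: st.MEM i4 no-port MEM/MEM
#4 head=5: st.MEM/add.ALU i5&i6 dual
#5 head=7: mul.MUL i7 tail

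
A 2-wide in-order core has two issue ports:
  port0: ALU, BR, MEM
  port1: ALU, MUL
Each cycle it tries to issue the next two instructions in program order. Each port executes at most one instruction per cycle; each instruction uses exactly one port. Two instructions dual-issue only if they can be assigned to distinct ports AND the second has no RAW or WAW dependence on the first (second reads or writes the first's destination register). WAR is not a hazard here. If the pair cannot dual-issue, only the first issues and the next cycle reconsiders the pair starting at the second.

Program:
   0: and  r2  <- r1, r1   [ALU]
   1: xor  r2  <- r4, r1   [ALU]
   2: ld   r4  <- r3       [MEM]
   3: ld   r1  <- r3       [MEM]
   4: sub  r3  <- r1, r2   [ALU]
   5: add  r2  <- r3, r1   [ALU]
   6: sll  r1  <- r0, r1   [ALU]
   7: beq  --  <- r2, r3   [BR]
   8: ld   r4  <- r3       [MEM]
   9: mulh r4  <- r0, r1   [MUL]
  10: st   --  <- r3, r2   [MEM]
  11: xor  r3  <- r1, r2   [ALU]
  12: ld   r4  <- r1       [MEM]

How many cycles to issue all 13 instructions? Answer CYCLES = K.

CYCLES = 9

  cy0 -> i0 (and) WAW r2
  cy1 -> i1&i2 (xor+ld) 2-wide
  cy2 -> i3 (ld) RAW r1
  cy3 -> i4 (sub) RAW r3
  cy4 -> i5&i6 (add+sll) 2-wide
  cy5 -> i7 (beq) no-port BR/MEM
  cy6 -> i8 (ld) WAW r4
  cy7 -> i9&i10 (mulh+st) 2-wide
  cy8 -> i11&i12 (xor+ld) 2-wide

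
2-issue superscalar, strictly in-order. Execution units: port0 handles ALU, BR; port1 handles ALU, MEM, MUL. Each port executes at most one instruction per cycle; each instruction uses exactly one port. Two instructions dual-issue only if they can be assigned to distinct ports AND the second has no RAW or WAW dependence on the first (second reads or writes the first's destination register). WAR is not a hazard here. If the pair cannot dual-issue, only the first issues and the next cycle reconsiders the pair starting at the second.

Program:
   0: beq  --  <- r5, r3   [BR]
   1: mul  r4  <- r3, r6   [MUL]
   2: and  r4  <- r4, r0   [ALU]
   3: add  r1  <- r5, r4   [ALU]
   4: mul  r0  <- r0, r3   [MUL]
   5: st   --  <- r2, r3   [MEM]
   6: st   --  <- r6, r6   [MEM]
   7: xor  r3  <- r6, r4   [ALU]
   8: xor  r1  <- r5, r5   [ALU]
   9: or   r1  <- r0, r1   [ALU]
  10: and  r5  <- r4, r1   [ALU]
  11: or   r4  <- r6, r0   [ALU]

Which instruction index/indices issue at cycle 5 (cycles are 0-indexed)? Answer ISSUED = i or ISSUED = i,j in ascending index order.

ISSUED = 8

0. beq.BR+mul.MUL @i0/i1  | 2-wide
1. and.ALU @i2  | RAW r4
2. add.ALU+mul.MUL @i3/i4  | 2-wide
3. st.MEM @i5  | no-port MEM/MEM
4. st.MEM+xor.ALU @i6/i7  | 2-wide
5. xor.ALU @i8  | RAW+WAW r1
6. or.ALU @i9  | RAW r1
7. and.ALU+or.ALU @i10/i11  | 2-wide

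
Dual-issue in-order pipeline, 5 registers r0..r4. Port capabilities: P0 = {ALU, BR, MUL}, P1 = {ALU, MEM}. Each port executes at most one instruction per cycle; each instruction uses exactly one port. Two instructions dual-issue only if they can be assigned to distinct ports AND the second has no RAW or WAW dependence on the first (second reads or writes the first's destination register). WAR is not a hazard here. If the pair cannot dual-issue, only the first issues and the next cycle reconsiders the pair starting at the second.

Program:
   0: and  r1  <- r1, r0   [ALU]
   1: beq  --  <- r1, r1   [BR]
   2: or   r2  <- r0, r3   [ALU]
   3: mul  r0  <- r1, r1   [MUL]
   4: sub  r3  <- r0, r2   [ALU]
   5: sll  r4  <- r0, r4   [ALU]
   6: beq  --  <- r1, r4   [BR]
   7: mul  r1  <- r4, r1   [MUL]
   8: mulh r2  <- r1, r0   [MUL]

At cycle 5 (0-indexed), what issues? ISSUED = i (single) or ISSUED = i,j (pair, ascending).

ISSUED = 7

c0: i0 and  RAW r1
c1: i1&i2 beq+or  dual
c2: i3 mul  RAW r0
c3: i4&i5 sub+sll  dual
c4: i6 beq  no-port BR/MUL
c5: i7 mul  no-port MUL/MUL
c6: i8 mulh  tail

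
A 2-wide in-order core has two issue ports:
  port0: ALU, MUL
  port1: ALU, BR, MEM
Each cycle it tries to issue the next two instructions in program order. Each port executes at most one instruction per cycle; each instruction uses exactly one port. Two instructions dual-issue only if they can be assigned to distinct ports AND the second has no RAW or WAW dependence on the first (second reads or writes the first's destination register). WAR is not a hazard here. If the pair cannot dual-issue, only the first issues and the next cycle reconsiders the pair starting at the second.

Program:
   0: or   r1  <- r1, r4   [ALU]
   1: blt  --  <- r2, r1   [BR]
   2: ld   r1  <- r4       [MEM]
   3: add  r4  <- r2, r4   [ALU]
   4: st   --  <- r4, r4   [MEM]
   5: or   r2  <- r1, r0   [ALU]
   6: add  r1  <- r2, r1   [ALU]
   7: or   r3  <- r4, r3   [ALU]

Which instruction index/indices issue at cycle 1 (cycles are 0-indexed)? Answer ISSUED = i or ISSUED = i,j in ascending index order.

#0 head=0: or.ALU i0 RAW r1
#1 head=1: blt.BR i1 no-port BR/MEM
#2 head=2: ld.MEM add.ALU i2+i3 2-wide
#3 head=4: st.MEM or.ALU i4+i5 2-wide
#4 head=6: add.ALU or.ALU i6+i7 2-wide

ISSUED = 1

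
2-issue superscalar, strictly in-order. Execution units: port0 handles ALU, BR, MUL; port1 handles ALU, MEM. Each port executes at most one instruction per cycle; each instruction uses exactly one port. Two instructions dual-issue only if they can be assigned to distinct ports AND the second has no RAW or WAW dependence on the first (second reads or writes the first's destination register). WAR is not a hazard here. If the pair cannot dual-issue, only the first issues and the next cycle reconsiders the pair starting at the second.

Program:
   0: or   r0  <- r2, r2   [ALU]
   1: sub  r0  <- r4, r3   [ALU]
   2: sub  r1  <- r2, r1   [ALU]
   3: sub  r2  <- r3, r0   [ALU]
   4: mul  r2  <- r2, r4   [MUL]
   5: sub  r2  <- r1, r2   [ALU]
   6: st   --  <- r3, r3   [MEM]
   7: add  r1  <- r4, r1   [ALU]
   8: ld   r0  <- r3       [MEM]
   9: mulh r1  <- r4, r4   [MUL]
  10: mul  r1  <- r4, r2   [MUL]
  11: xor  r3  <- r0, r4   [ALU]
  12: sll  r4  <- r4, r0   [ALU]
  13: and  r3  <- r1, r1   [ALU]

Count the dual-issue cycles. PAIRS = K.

PAIRS = 5

t=0 i0:or ; WAW r0
t=1 i1+i2:sub;sub ; dual
t=2 i3:sub ; RAW+WAW r2
t=3 i4:mul ; RAW+WAW r2
t=4 i5+i6:sub;st ; dual
t=5 i7+i8:add;ld ; dual
t=6 i9:mulh ; no-port MUL/MUL
t=7 i10+i11:mul;xor ; dual
t=8 i12+i13:sll;and ; dual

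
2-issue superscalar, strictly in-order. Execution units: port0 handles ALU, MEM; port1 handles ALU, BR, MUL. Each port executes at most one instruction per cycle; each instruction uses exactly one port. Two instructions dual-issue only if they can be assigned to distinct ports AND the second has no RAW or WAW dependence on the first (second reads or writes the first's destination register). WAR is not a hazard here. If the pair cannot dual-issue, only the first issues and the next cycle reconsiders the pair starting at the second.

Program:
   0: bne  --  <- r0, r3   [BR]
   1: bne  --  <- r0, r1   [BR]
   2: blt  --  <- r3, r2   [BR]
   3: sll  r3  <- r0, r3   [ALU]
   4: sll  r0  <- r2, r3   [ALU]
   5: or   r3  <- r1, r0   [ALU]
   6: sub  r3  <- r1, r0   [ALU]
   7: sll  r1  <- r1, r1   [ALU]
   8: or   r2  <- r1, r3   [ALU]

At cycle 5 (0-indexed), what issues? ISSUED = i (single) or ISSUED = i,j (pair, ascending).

c0: i0 bne.BR  no-port BR/BR
c1: i1 bne.BR  no-port BR/BR
c2: i2,i3 blt.BR sll.ALU  2-wide
c3: i4 sll.ALU  RAW r0
c4: i5 or.ALU  WAW r3
c5: i6,i7 sub.ALU sll.ALU  2-wide
c6: i8 or.ALU  tail

ISSUED = 6,7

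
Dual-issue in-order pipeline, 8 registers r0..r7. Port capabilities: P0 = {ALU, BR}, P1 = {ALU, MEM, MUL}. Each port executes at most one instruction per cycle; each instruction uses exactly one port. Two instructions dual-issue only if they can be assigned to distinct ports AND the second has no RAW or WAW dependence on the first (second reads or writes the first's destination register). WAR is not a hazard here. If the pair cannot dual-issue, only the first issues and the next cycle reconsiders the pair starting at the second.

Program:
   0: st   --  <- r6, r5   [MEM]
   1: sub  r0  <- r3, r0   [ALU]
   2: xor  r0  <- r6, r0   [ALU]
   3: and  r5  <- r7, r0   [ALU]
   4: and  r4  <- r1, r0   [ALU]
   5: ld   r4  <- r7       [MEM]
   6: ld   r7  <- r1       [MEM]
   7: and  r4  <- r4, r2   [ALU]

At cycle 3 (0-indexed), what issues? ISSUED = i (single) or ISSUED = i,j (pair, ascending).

[0] i0/i1  st sub  -- 2-wide
[1] i2  xor  -- RAW r0
[2] i3/i4  and and  -- 2-wide
[3] i5  ld  -- no-port MEM/MEM
[4] i6/i7  ld and  -- 2-wide

ISSUED = 5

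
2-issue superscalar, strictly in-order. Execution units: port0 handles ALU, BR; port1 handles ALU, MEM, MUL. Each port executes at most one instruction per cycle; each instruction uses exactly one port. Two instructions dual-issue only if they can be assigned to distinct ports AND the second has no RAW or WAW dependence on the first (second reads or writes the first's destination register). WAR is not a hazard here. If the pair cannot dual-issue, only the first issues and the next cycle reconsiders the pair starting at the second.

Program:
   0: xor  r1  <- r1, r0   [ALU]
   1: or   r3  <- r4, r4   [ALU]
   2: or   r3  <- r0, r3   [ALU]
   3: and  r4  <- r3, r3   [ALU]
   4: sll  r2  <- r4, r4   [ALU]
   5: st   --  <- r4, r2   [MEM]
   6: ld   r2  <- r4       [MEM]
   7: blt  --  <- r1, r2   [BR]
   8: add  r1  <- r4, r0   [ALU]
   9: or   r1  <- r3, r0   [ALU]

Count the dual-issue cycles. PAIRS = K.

0. xor.ALU;or.ALU @i0&i1  | 2-wide
1. or.ALU @i2  | RAW r3
2. and.ALU @i3  | RAW r4
3. sll.ALU @i4  | RAW r2
4. st.MEM @i5  | no-port MEM/MEM
5. ld.MEM @i6  | RAW r2
6. blt.BR;add.ALU @i7&i8  | 2-wide
7. or.ALU @i9  | tail

PAIRS = 2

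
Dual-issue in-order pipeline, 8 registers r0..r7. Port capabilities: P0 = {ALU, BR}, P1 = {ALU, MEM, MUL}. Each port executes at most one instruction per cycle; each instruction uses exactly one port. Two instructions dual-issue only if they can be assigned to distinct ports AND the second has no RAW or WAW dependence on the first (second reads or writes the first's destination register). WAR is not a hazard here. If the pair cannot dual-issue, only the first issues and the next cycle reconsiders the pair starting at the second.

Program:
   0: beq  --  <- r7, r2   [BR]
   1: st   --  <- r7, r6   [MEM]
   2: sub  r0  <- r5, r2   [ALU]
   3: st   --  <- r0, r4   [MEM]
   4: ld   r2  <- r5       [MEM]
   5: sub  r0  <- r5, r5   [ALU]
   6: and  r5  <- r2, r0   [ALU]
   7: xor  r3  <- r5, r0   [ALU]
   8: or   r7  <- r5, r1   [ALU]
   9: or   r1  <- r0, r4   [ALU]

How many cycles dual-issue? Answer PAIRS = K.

PAIRS = 3

#0 head=0: beq/st i0,i1 2-wide
#1 head=2: sub i2 RAW r0
#2 head=3: st i3 no-port MEM/MEM
#3 head=4: ld/sub i4,i5 2-wide
#4 head=6: and i6 RAW r5
#5 head=7: xor/or i7,i8 2-wide
#6 head=9: or i9 tail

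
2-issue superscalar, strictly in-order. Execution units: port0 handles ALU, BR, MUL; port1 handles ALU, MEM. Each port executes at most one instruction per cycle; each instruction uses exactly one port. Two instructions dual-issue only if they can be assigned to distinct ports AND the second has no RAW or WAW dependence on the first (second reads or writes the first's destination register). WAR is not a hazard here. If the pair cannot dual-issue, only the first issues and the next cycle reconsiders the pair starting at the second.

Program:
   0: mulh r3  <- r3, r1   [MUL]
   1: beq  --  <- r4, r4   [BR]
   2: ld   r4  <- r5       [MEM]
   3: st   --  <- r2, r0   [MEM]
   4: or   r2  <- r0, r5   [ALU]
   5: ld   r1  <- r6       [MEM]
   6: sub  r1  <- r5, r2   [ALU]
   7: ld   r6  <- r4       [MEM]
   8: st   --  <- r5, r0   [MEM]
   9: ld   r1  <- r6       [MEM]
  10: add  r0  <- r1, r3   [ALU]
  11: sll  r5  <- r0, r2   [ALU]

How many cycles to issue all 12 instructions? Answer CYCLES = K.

CYCLES = 9

#0 head=0: mulh.MUL i0 no-port MUL/BR
#1 head=1: beq.BR+ld.MEM i1+i2 2-wide
#2 head=3: st.MEM+or.ALU i3+i4 2-wide
#3 head=5: ld.MEM i5 WAW r1
#4 head=6: sub.ALU+ld.MEM i6+i7 2-wide
#5 head=8: st.MEM i8 no-port MEM/MEM
#6 head=9: ld.MEM i9 RAW r1
#7 head=10: add.ALU i10 RAW r0
#8 head=11: sll.ALU i11 tail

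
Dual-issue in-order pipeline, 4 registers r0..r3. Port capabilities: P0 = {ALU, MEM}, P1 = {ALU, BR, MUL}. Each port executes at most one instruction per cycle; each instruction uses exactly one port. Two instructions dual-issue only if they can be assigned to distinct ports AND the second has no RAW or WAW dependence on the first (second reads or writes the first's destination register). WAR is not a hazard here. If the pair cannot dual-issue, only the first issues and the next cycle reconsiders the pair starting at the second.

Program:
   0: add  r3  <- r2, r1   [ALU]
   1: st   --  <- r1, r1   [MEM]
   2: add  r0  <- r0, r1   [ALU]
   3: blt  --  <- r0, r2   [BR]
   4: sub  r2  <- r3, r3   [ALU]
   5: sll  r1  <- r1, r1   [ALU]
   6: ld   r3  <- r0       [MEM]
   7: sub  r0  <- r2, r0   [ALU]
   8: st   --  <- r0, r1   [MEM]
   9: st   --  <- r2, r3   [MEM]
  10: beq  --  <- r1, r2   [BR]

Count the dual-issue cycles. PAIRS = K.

PAIRS = 4

0. add+st @i0/i1  | dual
1. add @i2  | RAW r0
2. blt+sub @i3/i4  | dual
3. sll+ld @i5/i6  | dual
4. sub @i7  | RAW r0
5. st @i8  | no-port MEM/MEM
6. st+beq @i9/i10  | dual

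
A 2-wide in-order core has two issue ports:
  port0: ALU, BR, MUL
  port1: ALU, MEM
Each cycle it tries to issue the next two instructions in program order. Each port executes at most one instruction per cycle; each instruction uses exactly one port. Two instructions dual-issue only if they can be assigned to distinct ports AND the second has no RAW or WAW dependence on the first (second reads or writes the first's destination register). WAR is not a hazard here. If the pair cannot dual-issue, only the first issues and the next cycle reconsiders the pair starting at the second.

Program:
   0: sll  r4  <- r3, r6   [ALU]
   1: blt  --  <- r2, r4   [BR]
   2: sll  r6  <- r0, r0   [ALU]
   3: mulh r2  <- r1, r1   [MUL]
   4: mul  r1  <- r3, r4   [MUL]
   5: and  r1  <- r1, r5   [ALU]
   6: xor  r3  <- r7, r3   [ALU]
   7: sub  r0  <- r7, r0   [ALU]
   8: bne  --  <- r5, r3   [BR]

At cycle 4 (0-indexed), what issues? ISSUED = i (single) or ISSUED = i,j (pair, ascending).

ISSUED = 5,6

0. sll.ALU @i0  | RAW r4
1. blt.BR sll.ALU @i1&i2  | 2-wide
2. mulh.MUL @i3  | no-port MUL/MUL
3. mul.MUL @i4  | RAW+WAW r1
4. and.ALU xor.ALU @i5&i6  | 2-wide
5. sub.ALU bne.BR @i7&i8  | 2-wide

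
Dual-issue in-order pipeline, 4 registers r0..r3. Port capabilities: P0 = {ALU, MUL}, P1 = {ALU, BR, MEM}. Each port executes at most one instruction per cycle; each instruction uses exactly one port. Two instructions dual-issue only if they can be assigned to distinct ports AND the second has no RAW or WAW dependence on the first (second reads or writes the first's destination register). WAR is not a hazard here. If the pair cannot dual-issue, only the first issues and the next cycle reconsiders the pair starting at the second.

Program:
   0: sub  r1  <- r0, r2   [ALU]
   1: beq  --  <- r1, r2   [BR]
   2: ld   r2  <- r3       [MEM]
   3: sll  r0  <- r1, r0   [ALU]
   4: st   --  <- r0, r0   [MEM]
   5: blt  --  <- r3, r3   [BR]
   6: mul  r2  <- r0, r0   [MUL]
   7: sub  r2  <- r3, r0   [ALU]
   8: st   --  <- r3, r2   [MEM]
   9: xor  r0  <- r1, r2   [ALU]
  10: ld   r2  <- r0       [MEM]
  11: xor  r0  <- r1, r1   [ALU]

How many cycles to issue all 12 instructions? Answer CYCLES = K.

CYCLES = 8

t=0 i0:sub ; RAW r1
t=1 i1:beq ; no-port BR/MEM
t=2 i2/i3:ld/sll ; 2-wide
t=3 i4:st ; no-port MEM/BR
t=4 i5/i6:blt/mul ; 2-wide
t=5 i7:sub ; RAW r2
t=6 i8/i9:st/xor ; 2-wide
t=7 i10/i11:ld/xor ; 2-wide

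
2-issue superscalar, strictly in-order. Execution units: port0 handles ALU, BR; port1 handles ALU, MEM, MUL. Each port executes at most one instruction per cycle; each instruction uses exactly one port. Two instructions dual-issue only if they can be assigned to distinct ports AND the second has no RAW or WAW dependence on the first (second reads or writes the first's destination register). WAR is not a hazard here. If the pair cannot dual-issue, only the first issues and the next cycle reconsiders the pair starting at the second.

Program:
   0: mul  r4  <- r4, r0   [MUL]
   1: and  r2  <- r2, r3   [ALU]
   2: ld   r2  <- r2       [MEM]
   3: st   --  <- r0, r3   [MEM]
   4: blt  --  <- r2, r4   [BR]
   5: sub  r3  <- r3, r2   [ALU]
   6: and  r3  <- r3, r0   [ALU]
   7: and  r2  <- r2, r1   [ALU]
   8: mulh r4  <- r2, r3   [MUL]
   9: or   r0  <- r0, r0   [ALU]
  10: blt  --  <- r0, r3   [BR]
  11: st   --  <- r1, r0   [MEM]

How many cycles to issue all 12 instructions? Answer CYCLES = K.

[0] i0&i1  mul.MUL and.ALU  -- pair
[1] i2  ld.MEM  -- no-port MEM/MEM
[2] i3&i4  st.MEM blt.BR  -- pair
[3] i5  sub.ALU  -- RAW+WAW r3
[4] i6&i7  and.ALU and.ALU  -- pair
[5] i8&i9  mulh.MUL or.ALU  -- pair
[6] i10&i11  blt.BR st.MEM  -- pair

CYCLES = 7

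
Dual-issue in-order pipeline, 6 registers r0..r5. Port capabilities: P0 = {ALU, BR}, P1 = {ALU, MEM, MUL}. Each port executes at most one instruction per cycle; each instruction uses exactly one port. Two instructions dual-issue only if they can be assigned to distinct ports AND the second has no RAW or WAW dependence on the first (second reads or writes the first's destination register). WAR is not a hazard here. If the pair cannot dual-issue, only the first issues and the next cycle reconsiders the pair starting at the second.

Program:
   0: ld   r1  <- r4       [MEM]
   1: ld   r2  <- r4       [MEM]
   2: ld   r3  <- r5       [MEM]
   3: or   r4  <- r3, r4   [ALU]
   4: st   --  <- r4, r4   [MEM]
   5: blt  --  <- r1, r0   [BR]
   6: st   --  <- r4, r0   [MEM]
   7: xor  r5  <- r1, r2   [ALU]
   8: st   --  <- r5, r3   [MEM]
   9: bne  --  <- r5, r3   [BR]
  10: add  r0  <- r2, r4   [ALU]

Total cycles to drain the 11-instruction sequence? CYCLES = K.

CYCLES = 8

#0 head=0: ld.MEM i0 no-port MEM/MEM
#1 head=1: ld.MEM i1 no-port MEM/MEM
#2 head=2: ld.MEM i2 RAW r3
#3 head=3: or.ALU i3 RAW r4
#4 head=4: st.MEM+blt.BR i4/i5 dual
#5 head=6: st.MEM+xor.ALU i6/i7 dual
#6 head=8: st.MEM+bne.BR i8/i9 dual
#7 head=10: add.ALU i10 tail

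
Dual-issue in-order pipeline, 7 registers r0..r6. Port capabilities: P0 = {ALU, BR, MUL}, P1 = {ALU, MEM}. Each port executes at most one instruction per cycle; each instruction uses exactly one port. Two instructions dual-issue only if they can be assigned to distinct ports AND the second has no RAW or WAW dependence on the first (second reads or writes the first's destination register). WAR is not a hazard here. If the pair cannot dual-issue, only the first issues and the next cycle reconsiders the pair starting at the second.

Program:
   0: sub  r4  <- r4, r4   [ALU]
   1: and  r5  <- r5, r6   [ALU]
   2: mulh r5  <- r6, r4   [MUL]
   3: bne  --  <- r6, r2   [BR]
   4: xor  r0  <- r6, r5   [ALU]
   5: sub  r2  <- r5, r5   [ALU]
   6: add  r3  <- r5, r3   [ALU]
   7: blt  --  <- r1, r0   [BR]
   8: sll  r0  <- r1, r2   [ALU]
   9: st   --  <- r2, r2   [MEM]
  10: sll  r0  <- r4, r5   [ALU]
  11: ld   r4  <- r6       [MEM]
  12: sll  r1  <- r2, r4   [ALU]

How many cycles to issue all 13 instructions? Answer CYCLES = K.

c0: i0/i1 sub+and  dual
c1: i2 mulh  no-port MUL/BR
c2: i3/i4 bne+xor  dual
c3: i5/i6 sub+add  dual
c4: i7/i8 blt+sll  dual
c5: i9/i10 st+sll  dual
c6: i11 ld  RAW r4
c7: i12 sll  tail

CYCLES = 8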